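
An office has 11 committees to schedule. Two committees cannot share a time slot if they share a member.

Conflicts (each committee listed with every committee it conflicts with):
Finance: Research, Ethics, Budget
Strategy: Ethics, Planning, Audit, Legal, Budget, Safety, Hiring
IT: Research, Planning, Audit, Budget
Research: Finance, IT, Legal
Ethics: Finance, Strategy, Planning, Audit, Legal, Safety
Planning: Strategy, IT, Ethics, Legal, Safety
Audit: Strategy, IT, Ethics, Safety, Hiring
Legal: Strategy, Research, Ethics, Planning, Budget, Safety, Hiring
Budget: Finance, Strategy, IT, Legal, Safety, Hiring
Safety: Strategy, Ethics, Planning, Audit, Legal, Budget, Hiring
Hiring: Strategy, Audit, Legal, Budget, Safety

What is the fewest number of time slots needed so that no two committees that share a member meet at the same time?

5

Strategy, Ethics, Planning, Legal, Safety are mutually in conflict, so at least 5 time slots are needed.
5 time slots suffice: time slot 1 → {Finance, IT, Safety}; time slot 2 → {Audit, Legal}; time slot 3 → {Strategy, Research}; time slot 4 → {Ethics, Budget}; time slot 5 → {Planning, Hiring}. Each listed conflict is separated.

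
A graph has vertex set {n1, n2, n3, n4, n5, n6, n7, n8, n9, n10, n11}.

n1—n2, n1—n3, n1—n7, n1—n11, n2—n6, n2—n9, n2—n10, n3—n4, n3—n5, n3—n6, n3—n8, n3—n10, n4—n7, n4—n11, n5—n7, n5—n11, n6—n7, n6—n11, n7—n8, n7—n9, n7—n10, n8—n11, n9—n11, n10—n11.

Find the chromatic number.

2

n2 and n9 are adjacent, so at least 2 colors are needed.
2 colors suffice: color 1 → {n2, n3, n7, n11}; color 2 → {n1, n4, n5, n6, n8, n9, n10}. No two adjacent vertices share a color.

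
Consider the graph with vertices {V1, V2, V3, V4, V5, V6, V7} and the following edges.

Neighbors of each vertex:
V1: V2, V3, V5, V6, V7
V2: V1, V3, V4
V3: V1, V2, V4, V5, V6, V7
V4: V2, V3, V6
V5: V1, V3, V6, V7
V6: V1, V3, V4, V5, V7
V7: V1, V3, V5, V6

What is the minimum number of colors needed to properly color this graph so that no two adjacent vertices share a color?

5

V1, V3, V5, V6, V7 are mutually adjacent (a clique of size 5), so at least 5 colors are needed.
One proper 5-coloring: V1=B, V2=G, V3=R, V4=B, V5=Y, V6=G, V7=P. Every edge joins two different colors.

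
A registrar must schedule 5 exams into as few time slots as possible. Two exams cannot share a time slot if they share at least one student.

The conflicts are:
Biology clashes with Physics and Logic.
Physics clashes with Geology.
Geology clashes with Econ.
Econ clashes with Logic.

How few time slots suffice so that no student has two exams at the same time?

3

The cycle Geology-Physics-Biology-Logic-Econ-Geology has odd length 5, so it cannot be 2-colored; at least 3 time slots are needed.
Using 3 time slots: Biology=1, Physics=2, Geology=1, Econ=2, Logic=3. Every pair that conflicts lands in different time slots.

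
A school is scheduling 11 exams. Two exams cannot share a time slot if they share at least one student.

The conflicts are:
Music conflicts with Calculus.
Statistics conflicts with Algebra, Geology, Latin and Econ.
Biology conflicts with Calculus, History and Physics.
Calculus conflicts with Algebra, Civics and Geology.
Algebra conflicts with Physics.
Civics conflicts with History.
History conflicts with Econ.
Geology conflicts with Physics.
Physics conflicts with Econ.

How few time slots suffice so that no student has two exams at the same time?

Statistics and Latin conflict, so at least 2 time slots are needed.
Using 2 time slots: Music=2, Statistics=1, Biology=2, Calculus=1, Algebra=2, Civics=2, History=1, Geology=2, Physics=1, Latin=2, Econ=2. Every pair that conflicts lands in different time slots.

2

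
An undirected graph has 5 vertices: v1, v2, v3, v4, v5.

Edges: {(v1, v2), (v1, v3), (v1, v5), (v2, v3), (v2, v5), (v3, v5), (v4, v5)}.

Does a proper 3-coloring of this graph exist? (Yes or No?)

v1, v2, v3, v5 are mutually adjacent (a clique of size 4), so at least 4 colors are needed.
So 3 colors are not enough.

No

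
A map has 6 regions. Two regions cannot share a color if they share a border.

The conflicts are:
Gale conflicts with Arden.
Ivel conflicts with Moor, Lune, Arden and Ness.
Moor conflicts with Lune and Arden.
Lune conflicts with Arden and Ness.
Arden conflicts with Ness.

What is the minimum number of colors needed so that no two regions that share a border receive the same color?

Ivel, Lune, Arden, Ness pairwise conflict, so at least 4 colors are needed.
4 colors suffice: color 1 → {Arden}; color 2 → {Gale, Lune}; color 3 → {Ivel}; color 4 → {Moor, Ness}. Each listed conflict is separated.

4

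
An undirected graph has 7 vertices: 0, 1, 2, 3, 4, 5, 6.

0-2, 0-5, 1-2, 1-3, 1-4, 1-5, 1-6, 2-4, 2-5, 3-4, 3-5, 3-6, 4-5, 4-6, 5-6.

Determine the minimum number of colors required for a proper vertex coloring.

1, 3, 4, 5, 6 are pairwise adjacent (a clique of size 5), so at least 5 colors are needed.
5 colors suffice: color red → {5}; color blue → {0, 4}; color green → {1}; color yellow → {2, 3}; color purple → {6}. No two adjacent vertices share a color.

5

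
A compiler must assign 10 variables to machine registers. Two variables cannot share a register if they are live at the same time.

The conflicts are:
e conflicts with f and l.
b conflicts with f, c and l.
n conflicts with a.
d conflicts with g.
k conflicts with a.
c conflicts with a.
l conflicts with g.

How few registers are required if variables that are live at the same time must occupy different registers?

e and l conflict, so at least 2 registers are needed.
2 registers suffice: register 1 → {f, n, d, k, c, l}; register 2 → {e, b, g, a}. Each listed conflict is separated.

2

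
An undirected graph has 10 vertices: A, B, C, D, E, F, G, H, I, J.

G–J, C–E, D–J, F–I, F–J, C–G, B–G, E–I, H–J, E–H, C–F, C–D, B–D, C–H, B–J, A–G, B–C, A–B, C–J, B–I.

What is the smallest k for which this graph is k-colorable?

4

B, C, D, J form a clique, so at least 4 colors are needed.
One proper 4-coloring: A=1, B=2, C=1, D=4, E=3, F=2, G=4, H=2, I=1, J=3. No two adjacent vertices share a color.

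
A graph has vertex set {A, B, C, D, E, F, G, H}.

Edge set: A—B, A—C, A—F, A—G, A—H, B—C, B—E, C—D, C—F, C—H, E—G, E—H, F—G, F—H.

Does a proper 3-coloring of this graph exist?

A, C, F, H form a clique, so at least 4 colors are needed.
So 3 colors are not enough.

No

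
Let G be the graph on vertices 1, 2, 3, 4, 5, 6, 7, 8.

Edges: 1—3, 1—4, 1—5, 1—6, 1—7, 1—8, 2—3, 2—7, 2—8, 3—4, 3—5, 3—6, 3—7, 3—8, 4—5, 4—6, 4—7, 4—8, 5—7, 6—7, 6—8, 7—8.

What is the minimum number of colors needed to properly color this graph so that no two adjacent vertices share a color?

6

1, 3, 4, 6, 7, 8 are pairwise adjacent (a clique of size 6), so at least 6 colors are needed.
One proper 6-coloring: 1=green, 2=green, 3=red, 4=yellow, 5=purple, 6=orange, 7=blue, 8=purple. Every edge joins two different colors.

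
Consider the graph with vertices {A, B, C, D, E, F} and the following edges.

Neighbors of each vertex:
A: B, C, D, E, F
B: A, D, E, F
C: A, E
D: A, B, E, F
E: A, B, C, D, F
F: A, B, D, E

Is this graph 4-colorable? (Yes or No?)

No

A, B, D, E, F are mutually adjacent (a clique of size 5), so at least 5 colors are needed.
So 4 colors are not enough.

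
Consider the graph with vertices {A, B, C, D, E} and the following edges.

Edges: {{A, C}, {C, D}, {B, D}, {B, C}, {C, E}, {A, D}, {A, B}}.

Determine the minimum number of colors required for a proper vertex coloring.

4

A, B, C, D form a clique, so at least 4 colors are needed.
4 colors suffice: color red → {C}; color blue → {A, E}; color green → {B}; color yellow → {D}. Each edge has distinct colors on its endpoints.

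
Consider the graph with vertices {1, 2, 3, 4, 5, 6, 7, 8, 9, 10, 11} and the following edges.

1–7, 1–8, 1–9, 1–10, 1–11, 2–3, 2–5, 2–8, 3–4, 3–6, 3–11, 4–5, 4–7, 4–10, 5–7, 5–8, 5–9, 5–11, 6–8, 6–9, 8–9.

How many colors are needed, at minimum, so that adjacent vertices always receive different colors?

4, 5, 7 form a triangle, so at least 3 colors are needed.
3 colors suffice: 1=red, 2=green, 3=blue, 4=green, 5=red, 6=red, 7=blue, 8=blue, 9=green, 10=blue, 11=green. Every edge joins two different colors.

3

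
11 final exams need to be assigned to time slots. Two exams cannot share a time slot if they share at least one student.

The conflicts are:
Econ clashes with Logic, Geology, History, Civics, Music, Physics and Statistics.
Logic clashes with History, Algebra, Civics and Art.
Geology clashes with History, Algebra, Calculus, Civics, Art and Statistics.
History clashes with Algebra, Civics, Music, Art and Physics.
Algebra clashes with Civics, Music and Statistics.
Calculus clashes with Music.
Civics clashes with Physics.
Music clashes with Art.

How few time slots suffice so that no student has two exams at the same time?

Econ, Logic, History, Civics are mutually in conflict, so at least 4 time slots are needed.
4 time slots suffice: Econ=2, Logic=3, Geology=3, History=1, Algebra=2, Calculus=1, Civics=4, Music=3, Art=2, Physics=3, Statistics=1. No two conflicting exams share a time slot.

4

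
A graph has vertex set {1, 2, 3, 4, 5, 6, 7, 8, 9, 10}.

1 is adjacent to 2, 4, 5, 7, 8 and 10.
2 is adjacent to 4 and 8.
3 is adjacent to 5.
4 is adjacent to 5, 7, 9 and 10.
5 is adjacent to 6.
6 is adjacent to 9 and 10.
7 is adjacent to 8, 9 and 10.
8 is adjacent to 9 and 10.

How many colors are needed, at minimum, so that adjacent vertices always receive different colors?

4

1, 4, 7, 10 are mutually adjacent (a clique of size 4), so at least 4 colors are needed.
A valid assignment using 4 colors: 1=b, 2=c, 3=a, 4=a, 5=c, 6=a, 7=c, 8=a, 9=b, 10=d. Each edge has distinct colors on its endpoints.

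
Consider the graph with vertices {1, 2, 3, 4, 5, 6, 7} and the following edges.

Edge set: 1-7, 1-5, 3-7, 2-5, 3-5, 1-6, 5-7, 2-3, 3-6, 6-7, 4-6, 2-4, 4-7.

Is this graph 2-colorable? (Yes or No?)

2, 3, 5 are pairwise adjacent, so at least 3 colors are needed.
So 2 colors are not enough.

No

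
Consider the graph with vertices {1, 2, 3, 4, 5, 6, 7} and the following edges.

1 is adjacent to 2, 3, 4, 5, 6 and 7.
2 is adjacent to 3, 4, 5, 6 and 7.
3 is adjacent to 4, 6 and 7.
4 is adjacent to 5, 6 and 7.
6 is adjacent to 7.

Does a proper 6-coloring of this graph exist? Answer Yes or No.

The chromatic number is 6. 1, 2, 3, 4, 6, 7 are mutually adjacent (a clique of size 6), so at least 6 colors are needed.
6 colors suffice: color a → {2}; color b → {4}; color c → {1}; color d → {5, 7}; color e → {6}; color f → {3}.
That is already a proper 6-coloring.

Yes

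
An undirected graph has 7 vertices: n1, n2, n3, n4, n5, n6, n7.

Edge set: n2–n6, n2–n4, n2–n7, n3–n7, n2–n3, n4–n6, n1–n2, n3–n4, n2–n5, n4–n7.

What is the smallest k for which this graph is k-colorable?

4

n2, n3, n4, n7 form a clique, so at least 4 colors are needed.
A valid assignment using 4 colors: n1=2, n2=1, n3=3, n4=2, n5=2, n6=3, n7=4. No two adjacent vertices share a color.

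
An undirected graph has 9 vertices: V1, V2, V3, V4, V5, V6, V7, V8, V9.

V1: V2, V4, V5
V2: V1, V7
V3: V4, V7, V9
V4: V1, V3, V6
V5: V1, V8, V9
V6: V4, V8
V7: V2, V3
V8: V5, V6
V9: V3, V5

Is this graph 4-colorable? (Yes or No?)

Yes

The chromatic number is 3. The cycle V5-V8-V6-V4-V1-V5 has odd length 5, so it cannot be 2-colored; at least 3 colors are needed.
3 colors suffice: color red → {V1, V3, V6}; color blue → {V4, V5, V7}; color green → {V2, V8, V9}.
Since 4 ≥ 3, a proper 4-coloring certainly exists.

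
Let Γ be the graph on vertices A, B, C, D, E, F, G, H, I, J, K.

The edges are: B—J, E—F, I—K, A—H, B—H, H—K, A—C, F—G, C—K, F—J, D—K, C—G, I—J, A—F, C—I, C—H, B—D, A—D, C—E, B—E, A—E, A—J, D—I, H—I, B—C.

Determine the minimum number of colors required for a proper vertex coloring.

C, H, I, K are pairwise adjacent (a clique of size 4), so at least 4 colors are needed.
A valid assignment using 4 colors: A=2, B=2, C=1, D=1, E=3, F=1, G=2, H=3, I=2, J=3, K=4. No two adjacent vertices share a color.

4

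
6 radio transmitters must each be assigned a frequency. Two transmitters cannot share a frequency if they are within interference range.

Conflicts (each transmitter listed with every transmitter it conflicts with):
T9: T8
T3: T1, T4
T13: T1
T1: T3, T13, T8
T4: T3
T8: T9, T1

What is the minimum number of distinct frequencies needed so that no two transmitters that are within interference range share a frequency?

2

T9 and T8 conflict, so at least 2 frequencies are needed.
A valid assignment using 2 frequencies: T9=1, T3=2, T13=2, T1=1, T4=1, T8=2. Every pair that conflicts lands in different frequencies.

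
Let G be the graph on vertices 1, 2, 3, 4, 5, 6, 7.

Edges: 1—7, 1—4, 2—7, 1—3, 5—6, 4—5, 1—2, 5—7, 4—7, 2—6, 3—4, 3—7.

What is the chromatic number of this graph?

1, 3, 4, 7 are mutually adjacent (a clique of size 4), so at least 4 colors are needed.
4 colors suffice: color red → {6, 7}; color blue → {2, 4}; color green → {1, 5}; color yellow → {3}. Each edge has distinct colors on its endpoints.

4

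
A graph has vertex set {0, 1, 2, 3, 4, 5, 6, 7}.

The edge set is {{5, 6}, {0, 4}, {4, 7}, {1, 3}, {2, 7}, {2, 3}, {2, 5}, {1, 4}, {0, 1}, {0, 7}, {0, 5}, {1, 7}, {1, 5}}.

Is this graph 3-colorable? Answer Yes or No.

No

0, 1, 4, 7 are pairwise adjacent (a clique of size 4), so at least 4 colors are needed.
So 3 colors are not enough.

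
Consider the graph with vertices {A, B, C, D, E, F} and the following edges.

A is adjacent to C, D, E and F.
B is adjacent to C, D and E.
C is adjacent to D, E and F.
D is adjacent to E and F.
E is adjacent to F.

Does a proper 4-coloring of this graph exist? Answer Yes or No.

No

A, C, D, E, F are pairwise adjacent (a clique of size 5), so at least 5 colors are needed.
So 4 colors are not enough.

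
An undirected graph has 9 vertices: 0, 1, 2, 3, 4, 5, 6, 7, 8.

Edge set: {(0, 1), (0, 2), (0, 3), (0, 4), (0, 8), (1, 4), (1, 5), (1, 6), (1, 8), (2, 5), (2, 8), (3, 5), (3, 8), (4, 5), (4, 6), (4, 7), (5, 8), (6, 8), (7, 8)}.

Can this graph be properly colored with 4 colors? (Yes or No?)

The chromatic number is 3. 1, 5, 8 form a triangle, so at least 3 colors are needed.
3 colors suffice: color a → {4, 8}; color b → {1, 2, 3, 7}; color c → {0, 5, 6}.
Since 4 ≥ 3, a proper 4-coloring certainly exists.

Yes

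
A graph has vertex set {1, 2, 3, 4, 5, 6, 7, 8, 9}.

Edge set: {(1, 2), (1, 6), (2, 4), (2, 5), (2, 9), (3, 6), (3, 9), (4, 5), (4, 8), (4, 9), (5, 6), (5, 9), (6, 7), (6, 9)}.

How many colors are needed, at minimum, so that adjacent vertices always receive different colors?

2, 4, 5, 9 are pairwise adjacent (a clique of size 4), so at least 4 colors are needed.
A valid assignment using 4 colors: 1=a, 2=c, 3=c, 4=b, 5=d, 6=b, 7=a, 8=a, 9=a. Each edge has distinct colors on its endpoints.

4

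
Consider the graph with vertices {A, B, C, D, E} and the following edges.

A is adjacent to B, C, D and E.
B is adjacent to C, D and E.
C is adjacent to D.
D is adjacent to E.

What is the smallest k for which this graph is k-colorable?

4

A, B, C, D form a clique, so at least 4 colors are needed.
4 colors suffice: color 1 → {D}; color 2 → {B}; color 3 → {A}; color 4 → {C, E}. Each edge has distinct colors on its endpoints.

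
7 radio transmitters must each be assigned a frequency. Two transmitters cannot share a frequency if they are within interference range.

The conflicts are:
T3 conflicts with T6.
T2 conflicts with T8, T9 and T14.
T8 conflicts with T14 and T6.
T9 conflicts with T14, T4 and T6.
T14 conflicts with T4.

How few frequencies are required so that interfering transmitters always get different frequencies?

T2, T8, T14 pairwise conflict, so at least 3 frequencies are needed.
3 frequencies suffice: T3=2, T2=3, T8=2, T9=2, T14=1, T4=3, T6=1. Every pair that conflicts lands in different frequencies.

3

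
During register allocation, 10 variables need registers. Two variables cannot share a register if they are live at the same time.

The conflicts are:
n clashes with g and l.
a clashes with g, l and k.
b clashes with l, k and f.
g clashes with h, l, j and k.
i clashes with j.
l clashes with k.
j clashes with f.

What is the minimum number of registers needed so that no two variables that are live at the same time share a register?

a, g, l, k pairwise conflict, so at least 4 registers are needed.
4 registers suffice: register 1 → {b, g, i}; register 2 → {h, l, j}; register 3 → {n, k, f}; register 4 → {a}. Each listed conflict is separated.

4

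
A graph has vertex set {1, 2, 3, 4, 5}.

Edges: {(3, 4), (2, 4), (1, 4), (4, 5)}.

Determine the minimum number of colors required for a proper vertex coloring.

2

1 and 4 are adjacent, so at least 2 colors are needed.
2 colors suffice: color a → {4}; color b → {1, 2, 3, 5}. No two adjacent vertices share a color.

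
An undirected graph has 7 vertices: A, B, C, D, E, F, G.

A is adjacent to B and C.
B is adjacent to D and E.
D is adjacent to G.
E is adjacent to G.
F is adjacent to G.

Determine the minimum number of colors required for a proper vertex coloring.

D and G are adjacent, so at least 2 colors are needed.
2 colors suffice: A=2, B=1, C=1, D=2, E=2, F=2, G=1. Every edge joins two different colors.

2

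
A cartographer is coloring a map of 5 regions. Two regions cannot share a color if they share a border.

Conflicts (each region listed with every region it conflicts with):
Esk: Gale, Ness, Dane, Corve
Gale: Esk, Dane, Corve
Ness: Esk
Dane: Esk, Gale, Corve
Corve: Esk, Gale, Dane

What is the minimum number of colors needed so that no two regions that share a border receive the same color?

Esk, Gale, Dane, Corve are mutually in conflict, so at least 4 colors are needed.
4 colors suffice: color 1 → {Esk}; color 2 → {Ness, Dane}; color 3 → {Gale}; color 4 → {Corve}. Every pair that conflicts lands in different colors.

4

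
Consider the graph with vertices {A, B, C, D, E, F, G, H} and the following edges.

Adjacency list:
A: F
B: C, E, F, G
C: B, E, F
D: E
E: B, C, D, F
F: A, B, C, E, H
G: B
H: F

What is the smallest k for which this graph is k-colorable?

B, C, E, F are pairwise adjacent (a clique of size 4), so at least 4 colors are needed.
4 colors suffice: color 1 → {D, F, G}; color 2 → {A, E, H}; color 3 → {B}; color 4 → {C}. Every edge joins two different colors.

4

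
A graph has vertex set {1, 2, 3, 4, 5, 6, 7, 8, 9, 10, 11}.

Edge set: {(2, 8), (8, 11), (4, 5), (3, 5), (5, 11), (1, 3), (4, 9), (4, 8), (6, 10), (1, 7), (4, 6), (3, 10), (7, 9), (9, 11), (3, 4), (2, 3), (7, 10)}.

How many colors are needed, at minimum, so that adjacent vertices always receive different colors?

3

3, 4, 5 are pairwise adjacent, so at least 3 colors are needed.
3 colors suffice: color red → {3, 6, 7, 11}; color blue → {1, 2, 4, 10}; color green → {5, 8, 9}. Every edge joins two different colors.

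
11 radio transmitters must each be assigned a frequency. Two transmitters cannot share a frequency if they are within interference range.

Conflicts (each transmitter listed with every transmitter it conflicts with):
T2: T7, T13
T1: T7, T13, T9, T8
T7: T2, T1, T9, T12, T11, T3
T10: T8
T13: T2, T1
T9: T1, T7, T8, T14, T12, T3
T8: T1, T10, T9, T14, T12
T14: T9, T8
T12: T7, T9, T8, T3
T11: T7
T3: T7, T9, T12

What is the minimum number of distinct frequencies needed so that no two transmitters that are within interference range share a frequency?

4

T7, T9, T12, T3 are mutually in conflict, so at least 4 frequencies are needed.
A valid assignment using 4 frequencies: T2=1, T1=3, T7=2, T10=1, T13=2, T9=1, T8=2, T14=3, T12=3, T11=1, T3=4. Every pair that conflicts lands in different frequencies.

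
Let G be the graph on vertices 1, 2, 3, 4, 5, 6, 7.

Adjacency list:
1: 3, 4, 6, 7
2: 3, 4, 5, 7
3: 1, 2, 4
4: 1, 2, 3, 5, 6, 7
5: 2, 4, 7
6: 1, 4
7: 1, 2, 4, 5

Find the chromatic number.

4

2, 4, 5, 7 are mutually adjacent (a clique of size 4), so at least 4 colors are needed.
4 colors suffice: color red → {4}; color blue → {3, 6, 7}; color green → {1, 2}; color yellow → {5}. No two adjacent vertices share a color.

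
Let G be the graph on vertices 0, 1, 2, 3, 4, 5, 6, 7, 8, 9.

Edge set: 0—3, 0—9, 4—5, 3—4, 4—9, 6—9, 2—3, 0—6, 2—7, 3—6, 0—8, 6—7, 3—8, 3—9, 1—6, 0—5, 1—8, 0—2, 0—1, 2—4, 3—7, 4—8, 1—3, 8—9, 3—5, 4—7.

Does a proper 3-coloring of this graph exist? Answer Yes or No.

No

0, 1, 3, 6 are mutually adjacent (a clique of size 4), so at least 4 colors are needed.
So 3 colors are not enough.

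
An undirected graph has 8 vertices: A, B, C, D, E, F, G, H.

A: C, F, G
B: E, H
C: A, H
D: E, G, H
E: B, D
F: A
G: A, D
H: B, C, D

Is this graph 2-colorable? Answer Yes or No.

The cycle C-A-G-D-H-C has odd length 5, so it cannot be 2-colored; at least 3 colors are needed.
So 2 colors are not enough.

No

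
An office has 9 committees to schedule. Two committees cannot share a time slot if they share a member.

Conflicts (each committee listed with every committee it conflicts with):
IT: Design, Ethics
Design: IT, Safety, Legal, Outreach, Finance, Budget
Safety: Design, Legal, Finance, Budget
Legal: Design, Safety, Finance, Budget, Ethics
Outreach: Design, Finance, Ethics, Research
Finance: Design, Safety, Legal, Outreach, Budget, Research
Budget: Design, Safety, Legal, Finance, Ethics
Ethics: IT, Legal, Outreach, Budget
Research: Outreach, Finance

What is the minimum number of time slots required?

Design, Safety, Legal, Finance, Budget pairwise conflict, so at least 5 time slots are needed.
A valid assignment using 5 time slots: IT=2, Design=1, Safety=5, Legal=4, Outreach=3, Finance=2, Budget=3, Ethics=1, Research=1. No two conflicting committees share a time slot.

5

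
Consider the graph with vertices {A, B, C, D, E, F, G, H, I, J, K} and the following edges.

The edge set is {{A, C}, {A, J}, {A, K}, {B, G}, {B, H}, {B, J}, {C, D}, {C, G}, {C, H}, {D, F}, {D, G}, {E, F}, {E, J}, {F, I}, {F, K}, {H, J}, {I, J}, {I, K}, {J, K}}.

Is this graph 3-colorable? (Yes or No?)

The chromatic number is 3. A, J, K are pairwise adjacent, so at least 3 colors are needed.
One proper 3-coloring: A=3, B=3, C=1, D=3, E=2, F=1, G=2, H=2, I=3, J=1, K=2.
That is already a proper 3-coloring.

Yes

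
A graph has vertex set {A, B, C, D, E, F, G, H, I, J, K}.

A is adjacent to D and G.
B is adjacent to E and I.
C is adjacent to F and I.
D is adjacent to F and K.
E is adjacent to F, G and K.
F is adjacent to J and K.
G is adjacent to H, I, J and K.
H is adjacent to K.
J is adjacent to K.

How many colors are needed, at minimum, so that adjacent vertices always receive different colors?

G, H, K form a triangle, so at least 3 colors are needed.
3 colors suffice: color 1 → {B, F, G}; color 2 → {A, I, K}; color 3 → {C, D, E, H, J}. No two adjacent vertices share a color.

3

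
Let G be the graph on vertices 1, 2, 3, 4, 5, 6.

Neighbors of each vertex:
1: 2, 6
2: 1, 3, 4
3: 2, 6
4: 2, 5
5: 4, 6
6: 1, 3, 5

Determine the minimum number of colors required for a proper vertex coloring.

The cycle 5-6-3-2-4-5 has odd length 5, so it cannot be 2-colored; at least 3 colors are needed.
3 colors suffice: 1=blue, 2=red, 3=blue, 4=blue, 5=green, 6=red. Each edge has distinct colors on its endpoints.

3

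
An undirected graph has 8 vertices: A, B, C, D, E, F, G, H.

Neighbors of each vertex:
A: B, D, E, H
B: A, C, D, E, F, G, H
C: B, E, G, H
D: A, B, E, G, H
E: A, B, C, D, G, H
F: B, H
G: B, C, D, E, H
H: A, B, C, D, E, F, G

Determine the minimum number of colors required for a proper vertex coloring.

B, C, E, G, H are pairwise adjacent (a clique of size 5), so at least 5 colors are needed.
One proper 5-coloring: A=yellow, B=red, C=purple, D=purple, E=green, F=green, G=yellow, H=blue. Each edge has distinct colors on its endpoints.

5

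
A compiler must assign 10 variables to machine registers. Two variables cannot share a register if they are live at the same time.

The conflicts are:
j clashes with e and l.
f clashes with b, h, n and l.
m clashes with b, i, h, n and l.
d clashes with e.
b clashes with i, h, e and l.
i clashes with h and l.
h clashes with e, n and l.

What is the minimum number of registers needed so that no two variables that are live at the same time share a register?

m, b, i, h, l are mutually in conflict, so at least 5 registers are needed.
5 registers suffice: register 1 → {j, d, h}; register 2 → {e, n, l}; register 3 → {b}; register 4 → {f, m}; register 5 → {i}. Every pair that conflicts lands in different registers.

5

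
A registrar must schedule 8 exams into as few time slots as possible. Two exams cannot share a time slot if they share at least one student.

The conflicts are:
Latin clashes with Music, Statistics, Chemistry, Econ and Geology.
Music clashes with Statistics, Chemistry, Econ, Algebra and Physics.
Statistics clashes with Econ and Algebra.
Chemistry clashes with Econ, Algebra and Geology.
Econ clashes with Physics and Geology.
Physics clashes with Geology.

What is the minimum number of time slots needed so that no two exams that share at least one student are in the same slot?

Latin, Chemistry, Econ, Geology pairwise conflict, so at least 4 time slots are needed.
4 time slots suffice: time slot 1 → {Econ, Algebra}; time slot 2 → {Music, Geology}; time slot 3 → {Latin, Physics}; time slot 4 → {Statistics, Chemistry}. Every pair that conflicts lands in different time slots.

4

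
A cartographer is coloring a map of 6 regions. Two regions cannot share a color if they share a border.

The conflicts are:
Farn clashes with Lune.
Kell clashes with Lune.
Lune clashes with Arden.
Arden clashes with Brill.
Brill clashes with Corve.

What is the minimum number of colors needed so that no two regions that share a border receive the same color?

2

Lune and Arden conflict, so at least 2 colors are needed.
2 colors suffice: color 1 → {Lune, Brill}; color 2 → {Farn, Kell, Arden, Corve}. Every pair that conflicts lands in different colors.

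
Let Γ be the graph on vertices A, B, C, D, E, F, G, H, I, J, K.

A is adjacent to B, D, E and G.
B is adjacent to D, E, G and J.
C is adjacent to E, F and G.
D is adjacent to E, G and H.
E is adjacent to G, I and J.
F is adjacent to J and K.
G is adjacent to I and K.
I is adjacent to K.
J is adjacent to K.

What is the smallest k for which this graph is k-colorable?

A, B, D, E, G are pairwise adjacent (a clique of size 5), so at least 5 colors are needed.
5 colors suffice: A=purple, B=yellow, C=green, D=green, E=red, F=yellow, G=blue, H=red, I=green, J=blue, K=red. Each edge has distinct colors on its endpoints.

5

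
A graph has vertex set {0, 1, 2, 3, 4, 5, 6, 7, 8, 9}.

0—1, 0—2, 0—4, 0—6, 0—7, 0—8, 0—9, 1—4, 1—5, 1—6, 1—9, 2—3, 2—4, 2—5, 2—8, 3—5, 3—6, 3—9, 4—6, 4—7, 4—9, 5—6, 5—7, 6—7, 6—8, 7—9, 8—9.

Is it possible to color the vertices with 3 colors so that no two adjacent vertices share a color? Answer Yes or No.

No

0, 1, 4, 6 form a clique, so at least 4 colors are needed.
So 3 colors are not enough.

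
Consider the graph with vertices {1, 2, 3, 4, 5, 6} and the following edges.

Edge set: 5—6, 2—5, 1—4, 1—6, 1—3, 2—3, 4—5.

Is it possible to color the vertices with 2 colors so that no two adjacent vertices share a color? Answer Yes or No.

No

The cycle 1-6-5-2-3-1 has odd length 5, so it cannot be 2-colored; at least 3 colors are needed.
So 2 colors are not enough.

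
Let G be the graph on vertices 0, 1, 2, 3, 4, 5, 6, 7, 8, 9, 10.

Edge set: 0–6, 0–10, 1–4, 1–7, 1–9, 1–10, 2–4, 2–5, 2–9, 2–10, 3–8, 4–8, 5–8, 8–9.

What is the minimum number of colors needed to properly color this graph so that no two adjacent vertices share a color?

2

1 and 10 are adjacent, so at least 2 colors are needed.
One proper 2-coloring: 0=red, 1=red, 2=red, 3=blue, 4=blue, 5=blue, 6=blue, 7=blue, 8=red, 9=blue, 10=blue. Every edge joins two different colors.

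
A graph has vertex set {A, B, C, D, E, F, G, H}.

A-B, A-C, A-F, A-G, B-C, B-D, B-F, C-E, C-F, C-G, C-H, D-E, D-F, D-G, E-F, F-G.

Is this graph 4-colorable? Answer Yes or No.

Yes

The chromatic number is 4. A, C, F, G form a clique, so at least 4 colors are needed.
4 colors suffice: color red → {F, H}; color blue → {C, D}; color green → {B, E, G}; color yellow → {A}.
That is already a proper 4-coloring.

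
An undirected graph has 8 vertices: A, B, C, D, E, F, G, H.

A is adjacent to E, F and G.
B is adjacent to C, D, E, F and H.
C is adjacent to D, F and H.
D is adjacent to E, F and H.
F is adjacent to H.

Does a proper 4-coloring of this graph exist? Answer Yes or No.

No

B, C, D, F, H form a clique, so at least 5 colors are needed.
So 4 colors are not enough.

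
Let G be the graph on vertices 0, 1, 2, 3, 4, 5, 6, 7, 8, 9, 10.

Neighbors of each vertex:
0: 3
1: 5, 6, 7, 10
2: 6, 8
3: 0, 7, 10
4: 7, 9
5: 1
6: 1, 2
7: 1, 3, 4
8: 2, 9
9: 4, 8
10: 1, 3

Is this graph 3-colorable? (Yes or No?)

Yes

The chromatic number is 3. The cycle 8-2-6-1-7-4-9-8 has odd length 7, so it cannot be 2-colored; at least 3 colors are needed.
3 colors suffice: color red → {1, 2, 3, 9}; color blue → {0, 5, 6, 7, 8, 10}; color green → {4}.
That is already a proper 3-coloring.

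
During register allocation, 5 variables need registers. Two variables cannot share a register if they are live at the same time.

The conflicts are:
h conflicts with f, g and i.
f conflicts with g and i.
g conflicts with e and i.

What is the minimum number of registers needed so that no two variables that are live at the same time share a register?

h, f, g, i pairwise conflict, so at least 4 registers are needed.
A valid assignment using 4 registers: h=2, f=3, g=1, e=2, i=4. No two conflicting variables share a register.

4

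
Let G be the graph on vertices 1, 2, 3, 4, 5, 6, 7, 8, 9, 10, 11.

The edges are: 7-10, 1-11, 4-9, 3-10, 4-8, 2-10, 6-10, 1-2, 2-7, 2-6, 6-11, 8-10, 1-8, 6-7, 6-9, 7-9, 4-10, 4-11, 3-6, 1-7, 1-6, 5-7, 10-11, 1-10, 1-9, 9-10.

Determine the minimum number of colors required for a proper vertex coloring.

1, 6, 7, 9, 10 form a clique, so at least 5 colors are needed.
5 colors suffice: 1=green, 2=purple, 3=green, 4=blue, 5=red, 6=blue, 7=yellow, 8=yellow, 9=purple, 10=red, 11=yellow. Each edge has distinct colors on its endpoints.

5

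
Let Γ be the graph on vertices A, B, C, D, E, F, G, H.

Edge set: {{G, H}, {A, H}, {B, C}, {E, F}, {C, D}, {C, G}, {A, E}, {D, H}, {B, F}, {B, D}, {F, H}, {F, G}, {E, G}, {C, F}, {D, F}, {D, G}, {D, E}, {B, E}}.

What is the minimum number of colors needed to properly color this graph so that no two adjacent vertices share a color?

4

D, F, G, H are mutually adjacent (a clique of size 4), so at least 4 colors are needed.
4 colors suffice: A=1, B=4, C=3, D=2, E=3, F=1, G=4, H=3. No two adjacent vertices share a color.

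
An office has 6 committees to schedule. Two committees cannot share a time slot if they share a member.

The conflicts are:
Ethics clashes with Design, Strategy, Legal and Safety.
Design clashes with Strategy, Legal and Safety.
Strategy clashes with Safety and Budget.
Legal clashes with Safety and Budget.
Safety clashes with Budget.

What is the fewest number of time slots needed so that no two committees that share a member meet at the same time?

Ethics, Design, Legal, Safety are mutually in conflict, so at least 4 time slots are needed.
Using 4 time slots: Ethics=3, Design=2, Strategy=4, Legal=4, Safety=1, Budget=2. No two conflicting committees share a time slot.

4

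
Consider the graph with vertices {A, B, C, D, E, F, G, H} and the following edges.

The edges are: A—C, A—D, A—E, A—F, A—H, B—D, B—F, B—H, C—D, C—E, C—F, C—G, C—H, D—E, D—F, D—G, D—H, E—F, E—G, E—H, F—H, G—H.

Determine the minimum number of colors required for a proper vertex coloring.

6

A, C, D, E, F, H are pairwise adjacent (a clique of size 6), so at least 6 colors are needed.
6 colors suffice: color 1 → {H}; color 2 → {D}; color 3 → {B, E}; color 4 → {F, G}; color 5 → {C}; color 6 → {A}. Each edge has distinct colors on its endpoints.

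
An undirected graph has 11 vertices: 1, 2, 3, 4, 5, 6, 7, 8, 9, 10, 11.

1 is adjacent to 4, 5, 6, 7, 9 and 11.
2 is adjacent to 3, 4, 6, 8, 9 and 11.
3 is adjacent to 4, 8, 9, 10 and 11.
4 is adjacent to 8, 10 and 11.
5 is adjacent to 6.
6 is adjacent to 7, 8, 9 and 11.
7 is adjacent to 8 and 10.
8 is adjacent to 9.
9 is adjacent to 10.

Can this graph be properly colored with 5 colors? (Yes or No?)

The chromatic number is 4. 2, 3, 4, 11 form a clique, so at least 4 colors are needed.
One proper 4-coloring: 1=blue, 2=blue, 3=red, 4=green, 5=green, 6=red, 7=green, 8=yellow, 9=green, 10=blue, 11=yellow.
Since 5 ≥ 4, a proper 5-coloring certainly exists.

Yes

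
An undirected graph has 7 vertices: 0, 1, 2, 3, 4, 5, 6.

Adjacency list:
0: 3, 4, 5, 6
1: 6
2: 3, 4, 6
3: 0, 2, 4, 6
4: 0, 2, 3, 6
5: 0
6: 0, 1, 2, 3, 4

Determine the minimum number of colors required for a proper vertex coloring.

2, 3, 4, 6 are mutually adjacent (a clique of size 4), so at least 4 colors are needed.
4 colors suffice: color red → {5, 6}; color blue → {0, 1, 2}; color green → {3}; color yellow → {4}. Every edge joins two different colors.

4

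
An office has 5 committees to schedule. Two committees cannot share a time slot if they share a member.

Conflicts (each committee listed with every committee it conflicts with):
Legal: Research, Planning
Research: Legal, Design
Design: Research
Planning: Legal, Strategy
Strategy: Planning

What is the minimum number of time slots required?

2

Research and Design conflict, so at least 2 time slots are needed.
2 time slots suffice: time slot 1 → {Research, Planning}; time slot 2 → {Legal, Design, Strategy}. No two conflicting committees share a time slot.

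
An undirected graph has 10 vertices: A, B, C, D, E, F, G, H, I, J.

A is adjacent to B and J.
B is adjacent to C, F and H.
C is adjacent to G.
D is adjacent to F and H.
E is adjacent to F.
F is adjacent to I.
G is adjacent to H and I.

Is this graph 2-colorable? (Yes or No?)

No

The cycle G-H-D-F-I-G has odd length 5, so it cannot be 2-colored; at least 3 colors are needed.
So 2 colors are not enough.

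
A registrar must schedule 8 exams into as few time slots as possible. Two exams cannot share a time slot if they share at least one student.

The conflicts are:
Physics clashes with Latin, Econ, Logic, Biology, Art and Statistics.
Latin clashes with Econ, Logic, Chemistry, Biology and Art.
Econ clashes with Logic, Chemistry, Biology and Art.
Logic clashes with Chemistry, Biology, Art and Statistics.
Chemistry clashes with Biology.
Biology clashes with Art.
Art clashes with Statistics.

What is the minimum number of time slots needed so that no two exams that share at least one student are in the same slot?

Physics, Latin, Econ, Logic, Biology, Art are mutually in conflict, so at least 6 time slots are needed.
6 time slots suffice: time slot 1 → {Logic}; time slot 2 → {Physics, Chemistry}; time slot 3 → {Biology, Statistics}; time slot 4 → {Latin}; time slot 5 → {Art}; time slot 6 → {Econ}. Each listed conflict is separated.

6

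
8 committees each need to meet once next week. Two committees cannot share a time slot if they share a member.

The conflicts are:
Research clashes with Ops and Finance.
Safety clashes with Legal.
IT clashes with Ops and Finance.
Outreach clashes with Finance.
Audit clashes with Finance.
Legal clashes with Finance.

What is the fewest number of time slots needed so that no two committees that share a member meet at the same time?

Research and Finance conflict, so at least 2 time slots are needed.
A valid assignment using 2 time slots: Research=2, Safety=1, IT=2, Outreach=2, Audit=2, Ops=1, Legal=2, Finance=1. Every pair that conflicts lands in different time slots.

2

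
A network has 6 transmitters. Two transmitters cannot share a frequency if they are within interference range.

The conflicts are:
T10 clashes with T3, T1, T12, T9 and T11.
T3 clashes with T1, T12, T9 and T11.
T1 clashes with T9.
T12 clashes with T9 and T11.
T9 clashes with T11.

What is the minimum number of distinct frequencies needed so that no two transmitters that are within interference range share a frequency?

T10, T3, T12, T9, T11 are mutually in conflict, so at least 5 frequencies are needed.
5 frequencies suffice: frequency 1 → {T10}; frequency 2 → {T3}; frequency 3 → {T9}; frequency 4 → {T1, T12}; frequency 5 → {T11}. Each listed conflict is separated.

5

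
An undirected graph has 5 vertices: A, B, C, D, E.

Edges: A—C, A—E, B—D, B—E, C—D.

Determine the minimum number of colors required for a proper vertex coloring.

The cycle A-C-D-B-E-A has odd length 5, so it cannot be 2-colored; at least 3 colors are needed.
A valid assignment using 3 colors: A=green, B=blue, C=blue, D=red, E=red. Each edge has distinct colors on its endpoints.

3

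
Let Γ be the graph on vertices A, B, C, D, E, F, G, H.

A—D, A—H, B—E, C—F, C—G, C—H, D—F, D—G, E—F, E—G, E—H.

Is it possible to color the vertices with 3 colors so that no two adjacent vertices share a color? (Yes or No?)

The chromatic number is 3. The cycle D-G-C-H-A-D has odd length 5, so it cannot be 2-colored; at least 3 colors are needed.
One proper 3-coloring: A=3, B=2, C=1, D=1, E=1, F=2, G=2, H=2.
That is already a proper 3-coloring.

Yes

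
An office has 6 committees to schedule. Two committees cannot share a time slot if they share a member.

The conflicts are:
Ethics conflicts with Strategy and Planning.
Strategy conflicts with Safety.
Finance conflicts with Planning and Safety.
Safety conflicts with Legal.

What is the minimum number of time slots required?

The cycle Safety-Finance-Planning-Ethics-Strategy-Safety has odd length 5, so it cannot be 2-colored; at least 3 time slots are needed.
3 time slots suffice: time slot 1 → {Planning, Safety}; time slot 2 → {Strategy, Finance, Legal}; time slot 3 → {Ethics}. No two conflicting committees share a time slot.

3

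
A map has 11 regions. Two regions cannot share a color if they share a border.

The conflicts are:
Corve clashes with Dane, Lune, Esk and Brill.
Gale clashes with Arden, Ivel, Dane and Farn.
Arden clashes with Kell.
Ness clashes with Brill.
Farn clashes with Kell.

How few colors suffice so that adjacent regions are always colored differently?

Corve and Dane conflict, so at least 2 colors are needed.
2 colors suffice: color 1 → {Corve, Gale, Ness, Kell}; color 2 → {Arden, Ivel, Dane, Farn, Lune, Esk, Brill}. No two conflicting regions share a color.

2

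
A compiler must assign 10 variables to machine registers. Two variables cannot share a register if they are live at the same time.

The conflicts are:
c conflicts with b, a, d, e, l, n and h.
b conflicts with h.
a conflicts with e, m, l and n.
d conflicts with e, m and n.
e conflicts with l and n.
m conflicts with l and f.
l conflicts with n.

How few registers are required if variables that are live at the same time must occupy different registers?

c, a, e, l, n pairwise conflict, so at least 5 registers are needed.
A valid assignment using 5 registers: c=1, b=3, a=4, d=3, e=2, m=1, l=3, n=5, h=2, f=2. Each listed conflict is separated.

5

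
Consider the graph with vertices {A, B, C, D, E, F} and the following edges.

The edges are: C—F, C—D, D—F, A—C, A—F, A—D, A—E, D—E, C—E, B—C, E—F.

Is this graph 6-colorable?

Yes

The chromatic number is 5. A, C, D, E, F are pairwise adjacent (a clique of size 5), so at least 5 colors are needed.
One proper 5-coloring: A=blue, B=blue, C=red, D=yellow, E=green, F=purple.
Since 6 ≥ 5, a proper 6-coloring certainly exists.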